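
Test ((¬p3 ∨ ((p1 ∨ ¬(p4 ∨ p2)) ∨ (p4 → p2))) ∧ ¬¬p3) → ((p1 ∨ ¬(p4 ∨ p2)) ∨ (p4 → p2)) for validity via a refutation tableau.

Assume the negation and expand:
Initial set: {F (((¬p3 ∨ ((p1 ∨ ¬(p4 ∨ p2)) ∨ (p4 → p2))) ∧ ¬¬p3) → ((p1 ∨ ¬(p4 ∨ p2)) ∨ (p4 → p2)))}.
F (((¬p3 ∨ ((p1 ∨ ¬(p4 ∨ p2)) ∨ (p4 → p2))) ∧ ¬¬p3) → ((p1 ∨ ¬(p4 ∨ p2)) ∨ (p4 → p2))): α-rule — add T ((¬p3 ∨ ((p1 ∨ ¬(p4 ∨ p2)) ∨ (p4 → p2))) ∧ ¬¬p3), F ((p1 ∨ ¬(p4 ∨ p2)) ∨ (p4 → p2)).
T ((¬p3 ∨ ((p1 ∨ ¬(p4 ∨ p2)) ∨ (p4 → p2))) ∧ ¬¬p3): α-rule — add T (¬p3 ∨ ((p1 ∨ ¬(p4 ∨ p2)) ∨ (p4 → p2))), T ¬¬p3.
F ((p1 ∨ ¬(p4 ∨ p2)) ∨ (p4 → p2)): α-rule — add F (p1 ∨ ¬(p4 ∨ p2)), F (p4 → p2).
T ¬¬p3: drop double negation, giving T p3.
F (p1 ∨ ¬(p4 ∨ p2)): α-rule — add F p1, F ¬(p4 ∨ p2).
F (p4 → p2): α-rule — add T p4, F p2.
T (¬p3 ∨ ((p1 ∨ ¬(p4 ∨ p2)) ∨ (p4 → p2))): β-rule — branch into T ¬p3  //  T ((p1 ∨ ¬(p4 ∨ p2)) ∨ (p4 → p2)).
  branch 1 (add T ¬p3):
    × closes — contains both p3 and ¬p3.
  branch 2 (add T ((p1 ∨ ¬(p4 ∨ p2)) ∨ (p4 → p2))):
    F ¬(p4 ∨ p2): β-rule — branch into T p4  //  T p2.
      branch 2.1 (add T p4):
        T ((p1 ∨ ¬(p4 ∨ p2)) ∨ (p4 → p2)): β-rule — branch into T (p1 ∨ ¬(p4 ∨ p2))  //  T (p4 → p2).
          branch 2.1.1 (add T (p1 ∨ ¬(p4 ∨ p2))):
            T (p1 ∨ ¬(p4 ∨ p2)): β-rule — branch into T p1  //  T ¬(p4 ∨ p2).
              branch 2.1.1.1 (add T p1):
                × closes — contains both p1 and ¬p1.
              branch 2.1.1.2 (add T ¬(p4 ∨ p2)):
                T ¬(p4 ∨ p2): α-rule — add F p4, F p2.
                × closes — contains both p4 and ¬p4.
          branch 2.1.2 (add T (p4 → p2)):
            T (p4 → p2): β-rule — branch into F p4  //  T p2.
              branch 2.1.2.1 (add F p4):
                × closes — contains both p4 and ¬p4.
              branch 2.1.2.2 (add T p2):
                × closes — contains both p2 and ¬p2.
      branch 2.2 (add T p2):
        × closes — contains both p2 and ¬p2.
All 6 branches close.
Every branch closed, so the negation is unsatisfiable and the formula is valid.

Valid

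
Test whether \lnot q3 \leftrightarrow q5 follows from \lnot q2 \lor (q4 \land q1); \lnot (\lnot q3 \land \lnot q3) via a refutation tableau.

Initial set: {T (\lnot q2 \lor (q4 \land q1)); T \lnot (\lnot q3 \land \lnot q3); F (\lnot q3 \leftrightarrow q5)}.
T (\lnot q2 \lor (q4 \land q1)): β-rule — branch into T \lnot q2  //  T (q4 \land q1).
  branch 1 (add T \lnot q2):
    T \lnot (\lnot q3 \land \lnot q3): β-rule — branch into F \lnot q3  //  F \lnot q3.
      branch 1.1 (add F \lnot q3):
        F (\lnot q3 \leftrightarrow q5): β-rule — branch into T \lnot q3, F q5  //  F \lnot q3, T q5.
          branch 1.1.1 (add T \lnot q3, F q5):
            × closes — contains both q3 and \lnot q3.
          branch 1.1.2 (add F \lnot q3, T q5):
            ○ open, literals {q2=false, q3=true, q5=true}.
      branch 1.2 (add F \lnot q3):
        F (\lnot q3 \leftrightarrow q5): β-rule — branch into T \lnot q3, F q5  //  F \lnot q3, T q5.
          branch 1.2.1 (add T \lnot q3, F q5):
            × closes — contains both q3 and \lnot q3.
          branch 1.2.2 (add F \lnot q3, T q5):
            ○ open, literals {q2=false, q3=true, q5=true}.
  branch 2 (add T (q4 \land q1)):
    T (q4 \land q1): α-rule — add T q4, T q1.
    T \lnot (\lnot q3 \land \lnot q3): β-rule — branch into F \lnot q3  //  F \lnot q3.
      branch 2.1 (add F \lnot q3):
        F (\lnot q3 \leftrightarrow q5): β-rule — branch into T \lnot q3, F q5  //  F \lnot q3, T q5.
          branch 2.1.1 (add T \lnot q3, F q5):
            × closes — contains both q3 and \lnot q3.
          branch 2.1.2 (add F \lnot q3, T q5):
            ○ open, literals {q1=true, q3=true, q4=true, q5=true}.
      branch 2.2 (add F \lnot q3):
        F (\lnot q3 \leftrightarrow q5): β-rule — branch into T \lnot q3, F q5  //  F \lnot q3, T q5.
          branch 2.2.1 (add T \lnot q3, F q5):
            × closes — contains both q3 and \lnot q3.
          branch 2.2.2 (add F \lnot q3, T q5):
            ○ open, literals {q1=true, q3=true, q4=true, q5=true}.
4 branches closed, 4 open.
An open branch gives a countermodel: q2=false, q3=true, q5=true (unmentioned atoms arbitrary); the premises hold there but the conclusion fails.

No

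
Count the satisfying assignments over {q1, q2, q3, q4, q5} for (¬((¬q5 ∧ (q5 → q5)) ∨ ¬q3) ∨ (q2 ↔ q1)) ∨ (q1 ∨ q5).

Initial set: {((¬((¬q5 ∧ (q5 → q5)) ∨ ¬q3) ∨ (q2 ↔ q1)) ∨ (q1 ∨ q5))}.
((¬((¬q5 ∧ (q5 → q5)) ∨ ¬q3) ∨ (q2 ↔ q1)) ∨ (q1 ∨ q5)): β-rule — branch into (¬((¬q5 ∧ (q5 → q5)) ∨ ¬q3) ∨ (q2 ↔ q1))  //  (q1 ∨ q5).
  branch 1 (add (¬((¬q5 ∧ (q5 → q5)) ∨ ¬q3) ∨ (q2 ↔ q1))):
    (¬((¬q5 ∧ (q5 → q5)) ∨ ¬q3) ∨ (q2 ↔ q1)): β-rule — branch into ¬((¬q5 ∧ (q5 → q5)) ∨ ¬q3)  //  (q2 ↔ q1).
      branch 1.1 (add ¬((¬q5 ∧ (q5 → q5)) ∨ ¬q3)):
        ¬((¬q5 ∧ (q5 → q5)) ∨ ¬q3): α-rule — add ¬(¬q5 ∧ (q5 → q5)), ¬¬q3.
        ¬(¬q5 ∧ (q5 → q5)): β-rule — branch into ¬¬q5  //  ¬(q5 → q5).
          branch 1.1.1 (add ¬¬q5):
            ○ open, literals {q3=true, q5=true}.
          branch 1.1.2 (add ¬(q5 → q5)):
            ¬(q5 → q5): α-rule — add q5, ¬q5.
            × closes — contains both q5 and ¬q5.
      branch 1.2 (add (q2 ↔ q1)):
        (q2 ↔ q1): β-rule — branch into q2, q1  //  ¬q2, ¬q1.
          branch 1.2.1 (add q2, q1):
            ○ open, literals {q1=true, q2=true}.
          branch 1.2.2 (add ¬q2, ¬q1):
            ○ open, literals {q1=false, q2=false}.
  branch 2 (add (q1 ∨ q5)):
    (q1 ∨ q5): β-rule — branch into q1  //  q5.
      branch 2.1 (add q1):
        ○ open, literals {q1=true}.
      branch 2.2 (add q5):
        ○ open, literals {q5=true}.
1 branch closed, 5 open.
Each open branch fixes some atoms; the unmentioned ones are free. Counting distinct full assignments: branch {q3=true, q5=true} (q1, q2, q4) contributes 8 new; branch {q1=true, q2=true} (q3, q4, q5) contributes 6 new; branch {q1=false, q2=false} (q3, q4, q5) contributes 6 new; branch {q1=true} (q2, q3, q4, q5) contributes 6 new; branch {q5=true} (q1, q2, q3, q4) contributes 2 new. Total: 28.

28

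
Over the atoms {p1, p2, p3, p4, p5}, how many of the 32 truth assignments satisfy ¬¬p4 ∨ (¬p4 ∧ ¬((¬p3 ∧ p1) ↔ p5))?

Initial set: {(¬¬p4 ∨ (¬p4 ∧ ¬((¬p3 ∧ p1) ↔ p5)))}.
(¬¬p4 ∨ (¬p4 ∧ ¬((¬p3 ∧ p1) ↔ p5))): β-rule — branch into ¬¬p4  //  (¬p4 ∧ ¬((¬p3 ∧ p1) ↔ p5)).
  branch 1 (add ¬¬p4):
    ¬¬p4: drop double negation, giving p4.
    ○ open, literals {p4=1}.
  branch 2 (add (¬p4 ∧ ¬((¬p3 ∧ p1) ↔ p5))):
    (¬p4 ∧ ¬((¬p3 ∧ p1) ↔ p5)): α-rule — add ¬p4, ¬((¬p3 ∧ p1) ↔ p5).
    ¬((¬p3 ∧ p1) ↔ p5): β-rule — branch into (¬p3 ∧ p1), ¬p5  //  ¬(¬p3 ∧ p1), p5.
      branch 2.1 (add (¬p3 ∧ p1), ¬p5):
        (¬p3 ∧ p1): α-rule — add ¬p3, p1.
        ○ open, literals {p1=1, p3=0, p4=0, p5=0}.
      branch 2.2 (add ¬(¬p3 ∧ p1), p5):
        ¬(¬p3 ∧ p1): β-rule — branch into ¬¬p3  //  ¬p1.
          branch 2.2.1 (add ¬¬p3):
            ○ open, literals {p3=1, p4=0, p5=1}.
          branch 2.2.2 (add ¬p1):
            ○ open, literals {p1=0, p4=0, p5=1}.
0 branches closed, 4 open.
Each open branch fixes some atoms; the unmentioned ones are free. Counting distinct full assignments: branch {p4=1} (p1, p2, p3, p5) contributes 16 new; branch {p1=1, p3=0, p4=0, p5=0} (p2) contributes 2 new; branch {p3=1, p4=0, p5=1} (p1, p2) contributes 4 new; branch {p1=0, p4=0, p5=1} (p2, p3) contributes 2 new. Total: 24.

24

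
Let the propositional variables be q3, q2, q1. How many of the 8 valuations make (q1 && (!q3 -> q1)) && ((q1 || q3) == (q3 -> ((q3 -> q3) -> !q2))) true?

Initial set: {((q1 && (!q3 -> q1)) && ((q1 || q3) == (q3 -> ((q3 -> q3) -> !q2))))}.
((q1 && (!q3 -> q1)) && ((q1 || q3) == (q3 -> ((q3 -> q3) -> !q2)))): α-rule — add (q1 && (!q3 -> q1)), ((q1 || q3) == (q3 -> ((q3 -> q3) -> !q2))).
(q1 && (!q3 -> q1)): α-rule — add q1, (!q3 -> q1).
((q1 || q3) == (q3 -> ((q3 -> q3) -> !q2))): β-rule — branch into (q1 || q3), (q3 -> ((q3 -> q3) -> !q2))  //  !(q1 || q3), !(q3 -> ((q3 -> q3) -> !q2)).
  branch 1 (add (q1 || q3), (q3 -> ((q3 -> q3) -> !q2))):
    (!q3 -> q1): β-rule — branch into !!q3  //  q1.
      branch 1.1 (add !!q3):
        (q1 || q3): β-rule — branch into q1  //  q3.
          branch 1.1.1 (add q1):
            (q3 -> ((q3 -> q3) -> !q2)): β-rule — branch into !q3  //  ((q3 -> q3) -> !q2).
              branch 1.1.1.1 (add !q3):
                × closes — contains both q3 and !q3.
              branch 1.1.1.2 (add ((q3 -> q3) -> !q2)):
                ((q3 -> q3) -> !q2): β-rule — branch into !(q3 -> q3)  //  !q2.
                  branch 1.1.1.2.1 (add !(q3 -> q3)):
                    !(q3 -> q3): α-rule — add q3, !q3.
                    × closes — contains both q3 and !q3.
                  branch 1.1.1.2.2 (add !q2):
                    ○ open, literals {q1=T, q2=F, q3=T}.
          branch 1.1.2 (add q3):
            (q3 -> ((q3 -> q3) -> !q2)): β-rule — branch into !q3  //  ((q3 -> q3) -> !q2).
              branch 1.1.2.1 (add !q3):
                × closes — contains both q3 and !q3.
              branch 1.1.2.2 (add ((q3 -> q3) -> !q2)):
                ((q3 -> q3) -> !q2): β-rule — branch into !(q3 -> q3)  //  !q2.
                  branch 1.1.2.2.1 (add !(q3 -> q3)):
                    !(q3 -> q3): α-rule — add q3, !q3.
                    × closes — contains both q3 and !q3.
                  branch 1.1.2.2.2 (add !q2):
                    ○ open, literals {q1=T, q2=F, q3=T}.
      branch 1.2 (add q1):
        (q1 || q3): β-rule — branch into q1  //  q3.
          branch 1.2.1 (add q1):
            (q3 -> ((q3 -> q3) -> !q2)): β-rule — branch into !q3  //  ((q3 -> q3) -> !q2).
              branch 1.2.1.1 (add !q3):
                ○ open, literals {q1=T, q3=F}.
              branch 1.2.1.2 (add ((q3 -> q3) -> !q2)):
                ((q3 -> q3) -> !q2): β-rule — branch into !(q3 -> q3)  //  !q2.
                  branch 1.2.1.2.1 (add !(q3 -> q3)):
                    !(q3 -> q3): α-rule — add q3, !q3.
                    × closes — contains both q3 and !q3.
                  branch 1.2.1.2.2 (add !q2):
                    ○ open, literals {q1=T, q2=F}.
          branch 1.2.2 (add q3):
            (q3 -> ((q3 -> q3) -> !q2)): β-rule — branch into !q3  //  ((q3 -> q3) -> !q2).
              branch 1.2.2.1 (add !q3):
                × closes — contains both q3 and !q3.
              branch 1.2.2.2 (add ((q3 -> q3) -> !q2)):
                ((q3 -> q3) -> !q2): β-rule — branch into !(q3 -> q3)  //  !q2.
                  branch 1.2.2.2.1 (add !(q3 -> q3)):
                    !(q3 -> q3): α-rule — add q3, !q3.
                    × closes — contains both q3 and !q3.
                  branch 1.2.2.2.2 (add !q2):
                    ○ open, literals {q1=T, q2=F, q3=T}.
  branch 2 (add !(q1 || q3), !(q3 -> ((q3 -> q3) -> !q2))):
    !(q1 || q3): α-rule — add !q1, !q3.
    × closes — contains both q1 and !q1.
8 branches closed, 5 open.
Each open branch fixes some atoms; the unmentioned ones are free. Counting distinct full assignments: branch {q1=T, q2=F, q3=T} (none free) contributes 1 new; branch {q1=T, q2=F, q3=T} (none free) contributes 0 new; branch {q1=T, q3=F} (q2) contributes 2 new; branch {q1=T, q2=F} (q3) contributes 0 new; branch {q1=T, q2=F, q3=T} (none free) contributes 0 new. Total: 3.

3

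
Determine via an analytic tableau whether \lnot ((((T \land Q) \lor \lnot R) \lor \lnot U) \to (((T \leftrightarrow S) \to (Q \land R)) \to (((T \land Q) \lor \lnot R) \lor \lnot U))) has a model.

Initial set: {\lnot ((((T \land Q) \lor \lnot R) \lor \lnot U) \to (((T \leftrightarrow S) \to (Q \land R)) \to (((T \land Q) \lor \lnot R) \lor \lnot U)))}.
\lnot ((((T \land Q) \lor \lnot R) \lor \lnot U) \to (((T \leftrightarrow S) \to (Q \land R)) \to (((T \land Q) \lor \lnot R) \lor \lnot U))): α-rule — add (((T \land Q) \lor \lnot R) \lor \lnot U), \lnot (((T \leftrightarrow S) \to (Q \land R)) \to (((T \land Q) \lor \lnot R) \lor \lnot U)).
\lnot (((T \leftrightarrow S) \to (Q \land R)) \to (((T \land Q) \lor \lnot R) \lor \lnot U)): α-rule — add ((T \leftrightarrow S) \to (Q \land R)), \lnot (((T \land Q) \lor \lnot R) \lor \lnot U).
\lnot (((T \land Q) \lor \lnot R) \lor \lnot U): α-rule — add \lnot ((T \land Q) \lor \lnot R), \lnot \lnot U.
\lnot ((T \land Q) \lor \lnot R): α-rule — add \lnot (T \land Q), \lnot \lnot R.
(((T \land Q) \lor \lnot R) \lor \lnot U): β-rule — branch into ((T \land Q) \lor \lnot R)  //  \lnot U.
  branch 1 (add ((T \land Q) \lor \lnot R)):
    ((T \leftrightarrow S) \to (Q \land R)): β-rule — branch into \lnot (T \leftrightarrow S)  //  (Q \land R).
      branch 1.1 (add \lnot (T \leftrightarrow S)):
        \lnot (T \land Q): β-rule — branch into \lnot T  //  \lnot Q.
          branch 1.1.1 (add \lnot T):
            ((T \land Q) \lor \lnot R): β-rule — branch into (T \land Q)  //  \lnot R.
              branch 1.1.1.1 (add (T \land Q)):
                (T \land Q): α-rule — add T, Q.
                × closes — contains both T and \lnot T.
              branch 1.1.1.2 (add \lnot R):
                × closes — contains both R and \lnot R.
          branch 1.1.2 (add \lnot Q):
            ((T \land Q) \lor \lnot R): β-rule — branch into (T \land Q)  //  \lnot R.
              branch 1.1.2.1 (add (T \land Q)):
                (T \land Q): α-rule — add T, Q.
                × closes — contains both Q and \lnot Q.
              branch 1.1.2.2 (add \lnot R):
                × closes — contains both R and \lnot R.
      branch 1.2 (add (Q \land R)):
        (Q \land R): α-rule — add Q, R.
        \lnot (T \land Q): β-rule — branch into \lnot T  //  \lnot Q.
          branch 1.2.1 (add \lnot T):
            ((T \land Q) \lor \lnot R): β-rule — branch into (T \land Q)  //  \lnot R.
              branch 1.2.1.1 (add (T \land Q)):
                (T \land Q): α-rule — add T, Q.
                × closes — contains both T and \lnot T.
              branch 1.2.1.2 (add \lnot R):
                × closes — contains both R and \lnot R.
          branch 1.2.2 (add \lnot Q):
            × closes — contains both Q and \lnot Q.
  branch 2 (add \lnot U):
    × closes — contains both U and \lnot U.
All 8 branches close.
Every branch closed; the formula is unsatisfiable.

Unsatisfiable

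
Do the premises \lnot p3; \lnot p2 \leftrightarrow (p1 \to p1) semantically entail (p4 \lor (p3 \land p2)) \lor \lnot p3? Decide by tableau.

Yes

Initial set: {\lnot p3; (\lnot p2 \leftrightarrow (p1 \to p1)); \lnot ((p4 \lor (p3 \land p2)) \lor \lnot p3)}.
\lnot ((p4 \lor (p3 \land p2)) \lor \lnot p3): α-rule — add \lnot (p4 \lor (p3 \land p2)), \lnot \lnot p3.
× closes — contains both p3 and \lnot p3.
All 1 branch closes.
Every branch closed, so the premises entail the conclusion.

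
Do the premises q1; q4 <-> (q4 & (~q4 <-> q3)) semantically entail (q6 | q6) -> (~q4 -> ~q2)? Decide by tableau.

No

Initial set: {q1; (q4 <-> (q4 & (~q4 <-> q3))); ~((q6 | q6) -> (~q4 -> ~q2))}.
~((q6 | q6) -> (~q4 -> ~q2)): α-rule — add (q6 | q6), ~(~q4 -> ~q2).
~(~q4 -> ~q2): α-rule — add ~q4, ~~q2.
(q4 <-> (q4 & (~q4 <-> q3))): β-rule — branch into q4, (q4 & (~q4 <-> q3))  //  ~q4, ~(q4 & (~q4 <-> q3)).
  branch 1 (add q4, (q4 & (~q4 <-> q3))):
    × closes — contains both q4 and ~q4.
  branch 2 (add ~q4, ~(q4 & (~q4 <-> q3))):
    (q6 | q6): β-rule — branch into q6  //  q6.
      branch 2.1 (add q6):
        ~(q4 & (~q4 <-> q3)): β-rule — branch into ~q4  //  ~(~q4 <-> q3).
          branch 2.1.1 (add ~q4):
            ○ open, literals {q1=1, q2=1, q4=0, q6=1}.
          branch 2.1.2 (add ~(~q4 <-> q3)):
            ~(~q4 <-> q3): β-rule — branch into ~q4, ~q3  //  ~~q4, q3.
              branch 2.1.2.1 (add ~q4, ~q3):
                ○ open, literals {q1=1, q2=1, q3=0, q4=0, q6=1}.
              branch 2.1.2.2 (add ~~q4, q3):
                × closes — contains both q4 and ~q4.
      branch 2.2 (add q6):
        ~(q4 & (~q4 <-> q3)): β-rule — branch into ~q4  //  ~(~q4 <-> q3).
          branch 2.2.1 (add ~q4):
            ○ open, literals {q1=1, q2=1, q4=0, q6=1}.
          branch 2.2.2 (add ~(~q4 <-> q3)):
            ~(~q4 <-> q3): β-rule — branch into ~q4, ~q3  //  ~~q4, q3.
              branch 2.2.2.1 (add ~q4, ~q3):
                ○ open, literals {q1=1, q2=1, q3=0, q4=0, q6=1}.
              branch 2.2.2.2 (add ~~q4, q3):
                × closes — contains both q4 and ~q4.
3 branches closed, 4 open.
An open branch gives a countermodel: q1=1, q2=1, q4=0, q6=1 (unmentioned atoms arbitrary); the premises hold there but the conclusion fails.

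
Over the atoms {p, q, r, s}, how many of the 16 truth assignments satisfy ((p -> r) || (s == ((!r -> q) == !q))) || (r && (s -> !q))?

Initial set: {(((p -> r) || (s == ((!r -> q) == !q))) || (r && (s -> !q)))}.
(((p -> r) || (s == ((!r -> q) == !q))) || (r && (s -> !q))): β-rule — branch into ((p -> r) || (s == ((!r -> q) == !q)))  //  (r && (s -> !q)).
  branch 1 (add ((p -> r) || (s == ((!r -> q) == !q)))):
    ((p -> r) || (s == ((!r -> q) == !q))): β-rule — branch into (p -> r)  //  (s == ((!r -> q) == !q)).
      branch 1.1 (add (p -> r)):
        (p -> r): β-rule — branch into !p  //  r.
          branch 1.1.1 (add !p):
            ○ open, literals {p=false}.
          branch 1.1.2 (add r):
            ○ open, literals {r=true}.
      branch 1.2 (add (s == ((!r -> q) == !q))):
        (s == ((!r -> q) == !q)): β-rule — branch into s, ((!r -> q) == !q)  //  !s, !((!r -> q) == !q).
          branch 1.2.1 (add s, ((!r -> q) == !q)):
            ((!r -> q) == !q): β-rule — branch into (!r -> q), !q  //  !(!r -> q), !!q.
              branch 1.2.1.1 (add (!r -> q), !q):
                (!r -> q): β-rule — branch into !!r  //  q.
                  branch 1.2.1.1.1 (add !!r):
                    ○ open, literals {q=false, r=true, s=true}.
                  branch 1.2.1.1.2 (add q):
                    × closes — contains both q and !q.
              branch 1.2.1.2 (add !(!r -> q), !!q):
                !(!r -> q): α-rule — add !r, !q.
                × closes — contains both q and !q.
          branch 1.2.2 (add !s, !((!r -> q) == !q)):
            !((!r -> q) == !q): β-rule — branch into (!r -> q), !!q  //  !(!r -> q), !q.
              branch 1.2.2.1 (add (!r -> q), !!q):
                (!r -> q): β-rule — branch into !!r  //  q.
                  branch 1.2.2.1.1 (add !!r):
                    ○ open, literals {q=true, r=true, s=false}.
                  branch 1.2.2.1.2 (add q):
                    ○ open, literals {q=true, s=false}.
              branch 1.2.2.2 (add !(!r -> q), !q):
                !(!r -> q): α-rule — add !r, !q.
                ○ open, literals {q=false, r=false, s=false}.
  branch 2 (add (r && (s -> !q))):
    (r && (s -> !q)): α-rule — add r, (s -> !q).
    (s -> !q): β-rule — branch into !s  //  !q.
      branch 2.1 (add !s):
        ○ open, literals {r=true, s=false}.
      branch 2.2 (add !q):
        ○ open, literals {q=false, r=true}.
2 branches closed, 8 open.
Each open branch fixes some atoms; the unmentioned ones are free. Counting distinct full assignments: branch {p=false} (q, r, s) contributes 8 new; branch {r=true} (p, q, s) contributes 4 new; branch {q=false, r=true, s=true} (p) contributes 0 new; branch {q=true, r=true, s=false} (p) contributes 0 new; branch {q=true, s=false} (p, r) contributes 1 new; branch {q=false, r=false, s=false} (p) contributes 1 new; branch {r=true, s=false} (p, q) contributes 0 new; branch {q=false, r=true} (p, s) contributes 0 new. Total: 14.

14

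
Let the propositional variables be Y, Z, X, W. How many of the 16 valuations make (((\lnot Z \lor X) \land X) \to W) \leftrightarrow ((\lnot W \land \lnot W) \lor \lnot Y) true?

8

Initial set: {T ((((\lnot Z \lor X) \land X) \to W) \leftrightarrow ((\lnot W \land \lnot W) \lor \lnot Y))}.
T ((((\lnot Z \lor X) \land X) \to W) \leftrightarrow ((\lnot W \land \lnot W) \lor \lnot Y)): β-rule — branch into T (((\lnot Z \lor X) \land X) \to W), T ((\lnot W \land \lnot W) \lor \lnot Y)  //  F (((\lnot Z \lor X) \land X) \to W), F ((\lnot W \land \lnot W) \lor \lnot Y).
  branch 1 (add T (((\lnot Z \lor X) \land X) \to W), T ((\lnot W \land \lnot W) \lor \lnot Y)):
    T (((\lnot Z \lor X) \land X) \to W): β-rule — branch into F ((\lnot Z \lor X) \land X)  //  T W.
      branch 1.1 (add F ((\lnot Z \lor X) \land X)):
        T ((\lnot W \land \lnot W) \lor \lnot Y): β-rule — branch into T (\lnot W \land \lnot W)  //  T \lnot Y.
          branch 1.1.1 (add T (\lnot W \land \lnot W)):
            T (\lnot W \land \lnot W): α-rule — add T \lnot W, T \lnot W.
            F ((\lnot Z \lor X) \land X): β-rule — branch into F (\lnot Z \lor X)  //  F X.
              branch 1.1.1.1 (add F (\lnot Z \lor X)):
                F (\lnot Z \lor X): α-rule — add F \lnot Z, F X.
                ○ open, literals {W=false, X=false, Z=true}.
              branch 1.1.1.2 (add F X):
                ○ open, literals {W=false, X=false}.
          branch 1.1.2 (add T \lnot Y):
            F ((\lnot Z \lor X) \land X): β-rule — branch into F (\lnot Z \lor X)  //  F X.
              branch 1.1.2.1 (add F (\lnot Z \lor X)):
                F (\lnot Z \lor X): α-rule — add F \lnot Z, F X.
                ○ open, literals {X=false, Y=false, Z=true}.
              branch 1.1.2.2 (add F X):
                ○ open, literals {X=false, Y=false}.
      branch 1.2 (add T W):
        T ((\lnot W \land \lnot W) \lor \lnot Y): β-rule — branch into T (\lnot W \land \lnot W)  //  T \lnot Y.
          branch 1.2.1 (add T (\lnot W \land \lnot W)):
            T (\lnot W \land \lnot W): α-rule — add T \lnot W, T \lnot W.
            × closes — contains both W and \lnot W.
          branch 1.2.2 (add T \lnot Y):
            ○ open, literals {W=true, Y=false}.
  branch 2 (add F (((\lnot Z \lor X) \land X) \to W), F ((\lnot W \land \lnot W) \lor \lnot Y)):
    F (((\lnot Z \lor X) \land X) \to W): α-rule — add T ((\lnot Z \lor X) \land X), F W.
    F ((\lnot W \land \lnot W) \lor \lnot Y): α-rule — add F (\lnot W \land \lnot W), F \lnot Y.
    T ((\lnot Z \lor X) \land X): α-rule — add T (\lnot Z \lor X), T X.
    F (\lnot W \land \lnot W): β-rule — branch into F \lnot W  //  F \lnot W.
      branch 2.1 (add F \lnot W):
        × closes — contains both W and \lnot W.
      branch 2.2 (add F \lnot W):
        × closes — contains both W and \lnot W.
3 branches closed, 5 open.
Each open branch fixes some atoms; the unmentioned ones are free. Counting distinct full assignments: branch {W=false, X=false, Z=true} (Y) contributes 2 new; branch {W=false, X=false} (Y, Z) contributes 2 new; branch {X=false, Y=false, Z=true} (W) contributes 1 new; branch {X=false, Y=false} (Z, W) contributes 1 new; branch {W=true, Y=false} (Z, X) contributes 2 new. Total: 8.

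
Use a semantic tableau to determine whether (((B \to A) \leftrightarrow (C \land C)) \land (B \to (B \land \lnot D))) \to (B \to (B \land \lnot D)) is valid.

Assume the negation and expand:
Initial set: {\lnot ((((B \to A) \leftrightarrow (C \land C)) \land (B \to (B \land \lnot D))) \to (B \to (B \land \lnot D)))}.
\lnot ((((B \to A) \leftrightarrow (C \land C)) \land (B \to (B \land \lnot D))) \to (B \to (B \land \lnot D))): α-rule — add (((B \to A) \leftrightarrow (C \land C)) \land (B \to (B \land \lnot D))), \lnot (B \to (B \land \lnot D)).
(((B \to A) \leftrightarrow (C \land C)) \land (B \to (B \land \lnot D))): α-rule — add ((B \to A) \leftrightarrow (C \land C)), (B \to (B \land \lnot D)).
\lnot (B \to (B \land \lnot D)): α-rule — add B, \lnot (B \land \lnot D).
((B \to A) \leftrightarrow (C \land C)): β-rule — branch into (B \to A), (C \land C)  //  \lnot (B \to A), \lnot (C \land C).
  branch 1 (add (B \to A), (C \land C)):
    (C \land C): α-rule — add C, C.
    (B \to (B \land \lnot D)): β-rule — branch into \lnot B  //  (B \land \lnot D).
      branch 1.1 (add \lnot B):
        × closes — contains both B and \lnot B.
      branch 1.2 (add (B \land \lnot D)):
        (B \land \lnot D): α-rule — add B, \lnot D.
        \lnot (B \land \lnot D): β-rule — branch into \lnot B  //  \lnot \lnot D.
          branch 1.2.1 (add \lnot B):
            × closes — contains both B and \lnot B.
          branch 1.2.2 (add \lnot \lnot D):
            × closes — contains both D and \lnot D.
  branch 2 (add \lnot (B \to A), \lnot (C \land C)):
    \lnot (B \to A): α-rule — add B, \lnot A.
    (B \to (B \land \lnot D)): β-rule — branch into \lnot B  //  (B \land \lnot D).
      branch 2.1 (add \lnot B):
        × closes — contains both B and \lnot B.
      branch 2.2 (add (B \land \lnot D)):
        (B \land \lnot D): α-rule — add B, \lnot D.
        \lnot (B \land \lnot D): β-rule — branch into \lnot B  //  \lnot \lnot D.
          branch 2.2.1 (add \lnot B):
            × closes — contains both B and \lnot B.
          branch 2.2.2 (add \lnot \lnot D):
            × closes — contains both D and \lnot D.
All 6 branches close.
Every branch closed, so the negation is unsatisfiable and the formula is valid.

Valid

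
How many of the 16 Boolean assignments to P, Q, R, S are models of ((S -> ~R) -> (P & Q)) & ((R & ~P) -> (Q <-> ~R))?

6

Initial set: {T (((S -> ~R) -> (P & Q)) & ((R & ~P) -> (Q <-> ~R)))}.
T (((S -> ~R) -> (P & Q)) & ((R & ~P) -> (Q <-> ~R))): α-rule — add T ((S -> ~R) -> (P & Q)), T ((R & ~P) -> (Q <-> ~R)).
T ((S -> ~R) -> (P & Q)): β-rule — branch into F (S -> ~R)  //  T (P & Q).
  branch 1 (add F (S -> ~R)):
    F (S -> ~R): α-rule — add T S, F ~R.
    T ((R & ~P) -> (Q <-> ~R)): β-rule — branch into F (R & ~P)  //  T (Q <-> ~R).
      branch 1.1 (add F (R & ~P)):
        F (R & ~P): β-rule — branch into F R  //  F ~P.
          branch 1.1.1 (add F R):
            × closes — contains both R and ~R.
          branch 1.1.2 (add F ~P):
            ○ open, literals {P=1, R=1, S=1}.
      branch 1.2 (add T (Q <-> ~R)):
        T (Q <-> ~R): β-rule — branch into T Q, T ~R  //  F Q, F ~R.
          branch 1.2.1 (add T Q, T ~R):
            × closes — contains both R and ~R.
          branch 1.2.2 (add F Q, F ~R):
            ○ open, literals {Q=0, R=1, S=1}.
  branch 2 (add T (P & Q)):
    T (P & Q): α-rule — add T P, T Q.
    T ((R & ~P) -> (Q <-> ~R)): β-rule — branch into F (R & ~P)  //  T (Q <-> ~R).
      branch 2.1 (add F (R & ~P)):
        F (R & ~P): β-rule — branch into F R  //  F ~P.
          branch 2.1.1 (add F R):
            ○ open, literals {P=1, Q=1, R=0}.
          branch 2.1.2 (add F ~P):
            ○ open, literals {P=1, Q=1}.
      branch 2.2 (add T (Q <-> ~R)):
        T (Q <-> ~R): β-rule — branch into T Q, T ~R  //  F Q, F ~R.
          branch 2.2.1 (add T Q, T ~R):
            ○ open, literals {P=1, Q=1, R=0}.
          branch 2.2.2 (add F Q, F ~R):
            × closes — contains both Q and ~Q.
3 branches closed, 5 open.
Each open branch fixes some atoms; the unmentioned ones are free. Counting distinct full assignments: branch {P=1, R=1, S=1} (Q) contributes 2 new; branch {Q=0, R=1, S=1} (P) contributes 1 new; branch {P=1, Q=1, R=0} (S) contributes 2 new; branch {P=1, Q=1} (R, S) contributes 1 new; branch {P=1, Q=1, R=0} (S) contributes 0 new. Total: 6.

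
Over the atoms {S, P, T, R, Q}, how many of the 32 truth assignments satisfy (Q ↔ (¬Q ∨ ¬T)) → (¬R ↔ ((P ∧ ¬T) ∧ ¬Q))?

28

Initial set: {((Q ↔ (¬Q ∨ ¬T)) → (¬R ↔ ((P ∧ ¬T) ∧ ¬Q)))}.
((Q ↔ (¬Q ∨ ¬T)) → (¬R ↔ ((P ∧ ¬T) ∧ ¬Q))): β-rule — branch into ¬(Q ↔ (¬Q ∨ ¬T))  //  (¬R ↔ ((P ∧ ¬T) ∧ ¬Q)).
  branch 1 (add ¬(Q ↔ (¬Q ∨ ¬T))):
    ¬(Q ↔ (¬Q ∨ ¬T)): β-rule — branch into Q, ¬(¬Q ∨ ¬T)  //  ¬Q, (¬Q ∨ ¬T).
      branch 1.1 (add Q, ¬(¬Q ∨ ¬T)):
        ¬(¬Q ∨ ¬T): α-rule — add ¬¬Q, ¬¬T.
        ○ open, literals {Q=1, T=1}.
      branch 1.2 (add ¬Q, (¬Q ∨ ¬T)):
        (¬Q ∨ ¬T): β-rule — branch into ¬Q  //  ¬T.
          branch 1.2.1 (add ¬Q):
            ○ open, literals {Q=0}.
          branch 1.2.2 (add ¬T):
            ○ open, literals {Q=0, T=0}.
  branch 2 (add (¬R ↔ ((P ∧ ¬T) ∧ ¬Q))):
    (¬R ↔ ((P ∧ ¬T) ∧ ¬Q)): β-rule — branch into ¬R, ((P ∧ ¬T) ∧ ¬Q)  //  ¬¬R, ¬((P ∧ ¬T) ∧ ¬Q).
      branch 2.1 (add ¬R, ((P ∧ ¬T) ∧ ¬Q)):
        ((P ∧ ¬T) ∧ ¬Q): α-rule — add (P ∧ ¬T), ¬Q.
        (P ∧ ¬T): α-rule — add P, ¬T.
        ○ open, literals {P=1, Q=0, R=0, T=0}.
      branch 2.2 (add ¬¬R, ¬((P ∧ ¬T) ∧ ¬Q)):
        ¬((P ∧ ¬T) ∧ ¬Q): β-rule — branch into ¬(P ∧ ¬T)  //  ¬¬Q.
          branch 2.2.1 (add ¬(P ∧ ¬T)):
            ¬(P ∧ ¬T): β-rule — branch into ¬P  //  ¬¬T.
              branch 2.2.1.1 (add ¬P):
                ○ open, literals {P=0, R=1}.
              branch 2.2.1.2 (add ¬¬T):
                ○ open, literals {R=1, T=1}.
          branch 2.2.2 (add ¬¬Q):
            ○ open, literals {Q=1, R=1}.
0 branches closed, 7 open.
Each open branch fixes some atoms; the unmentioned ones are free. Counting distinct full assignments: branch {Q=1, T=1} (S, P, R) contributes 8 new; branch {Q=0} (S, P, T, R) contributes 16 new; branch {Q=0, T=0} (S, P, R) contributes 0 new; branch {P=1, Q=0, R=0, T=0} (S) contributes 0 new; branch {P=0, R=1} (S, T, Q) contributes 2 new; branch {R=1, T=1} (S, P, Q) contributes 0 new; branch {Q=1, R=1} (S, P, T) contributes 2 new. Total: 28.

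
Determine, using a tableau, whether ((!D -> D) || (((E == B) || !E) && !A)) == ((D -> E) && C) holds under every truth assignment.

Assume the negation and expand:
Initial set: {!(((!D -> D) || (((E == B) || !E) && !A)) == ((D -> E) && C))}.
!(((!D -> D) || (((E == B) || !E) && !A)) == ((D -> E) && C)): β-rule — branch into ((!D -> D) || (((E == B) || !E) && !A)), !((D -> E) && C)  //  !((!D -> D) || (((E == B) || !E) && !A)), ((D -> E) && C).
  branch 1 (add ((!D -> D) || (((E == B) || !E) && !A)), !((D -> E) && C)):
    ((!D -> D) || (((E == B) || !E) && !A)): β-rule — branch into (!D -> D)  //  (((E == B) || !E) && !A).
      branch 1.1 (add (!D -> D)):
        !((D -> E) && C): β-rule — branch into !(D -> E)  //  !C.
          branch 1.1.1 (add !(D -> E)):
            !(D -> E): α-rule — add D, !E.
            (!D -> D): β-rule — branch into !!D  //  D.
              branch 1.1.1.1 (add !!D):
                ○ open, literals {D=true, E=false}.
              branch 1.1.1.2 (add D):
                ○ open, literals {D=true, E=false}.
          branch 1.1.2 (add !C):
            (!D -> D): β-rule — branch into !!D  //  D.
              branch 1.1.2.1 (add !!D):
                ○ open, literals {C=false, D=true}.
              branch 1.1.2.2 (add D):
                ○ open, literals {C=false, D=true}.
      branch 1.2 (add (((E == B) || !E) && !A)):
        (((E == B) || !E) && !A): α-rule — add ((E == B) || !E), !A.
        !((D -> E) && C): β-rule — branch into !(D -> E)  //  !C.
          branch 1.2.1 (add !(D -> E)):
            !(D -> E): α-rule — add D, !E.
            ((E == B) || !E): β-rule — branch into (E == B)  //  !E.
              branch 1.2.1.1 (add (E == B)):
                (E == B): β-rule — branch into E, B  //  !E, !B.
                  branch 1.2.1.1.1 (add E, B):
                    × closes — contains both E and !E.
                  branch 1.2.1.1.2 (add !E, !B):
                    ○ open, literals {A=false, B=false, D=true, E=false}.
              branch 1.2.1.2 (add !E):
                ○ open, literals {A=false, D=true, E=false}.
          branch 1.2.2 (add !C):
            ((E == B) || !E): β-rule — branch into (E == B)  //  !E.
              branch 1.2.2.1 (add (E == B)):
                (E == B): β-rule — branch into E, B  //  !E, !B.
                  branch 1.2.2.1.1 (add E, B):
                    ○ open, literals {A=false, B=true, C=false, E=true}.
                  branch 1.2.2.1.2 (add !E, !B):
                    ○ open, literals {A=false, B=false, C=false, E=false}.
              branch 1.2.2.2 (add !E):
                ○ open, literals {A=false, C=false, E=false}.
  branch 2 (add !((!D -> D) || (((E == B) || !E) && !A)), ((D -> E) && C)):
    !((!D -> D) || (((E == B) || !E) && !A)): α-rule — add !(!D -> D), !(((E == B) || !E) && !A).
    ((D -> E) && C): α-rule — add (D -> E), C.
    !(!D -> D): α-rule — add !D, !D.
    !(((E == B) || !E) && !A): β-rule — branch into !((E == B) || !E)  //  !!A.
      branch 2.1 (add !((E == B) || !E)):
        !((E == B) || !E): α-rule — add !(E == B), !!E.
        (D -> E): β-rule — branch into !D  //  E.
          branch 2.1.1 (add !D):
            !(E == B): β-rule — branch into E, !B  //  !E, B.
              branch 2.1.1.1 (add E, !B):
                ○ open, literals {B=false, C=true, D=false, E=true}.
              branch 2.1.1.2 (add !E, B):
                × closes — contains both E and !E.
          branch 2.1.2 (add E):
            !(E == B): β-rule — branch into E, !B  //  !E, B.
              branch 2.1.2.1 (add E, !B):
                ○ open, literals {B=false, C=true, D=false, E=true}.
              branch 2.1.2.2 (add !E, B):
                × closes — contains both E and !E.
      branch 2.2 (add !!A):
        (D -> E): β-rule — branch into !D  //  E.
          branch 2.2.1 (add !D):
            ○ open, literals {A=true, C=true, D=false}.
          branch 2.2.2 (add E):
            ○ open, literals {A=true, C=true, D=false, E=true}.
3 branches closed, 13 open.
An open branch gives a countermodel: D=true, E=false (unmentioned atoms arbitrary); under it the original formula is false.

Not valid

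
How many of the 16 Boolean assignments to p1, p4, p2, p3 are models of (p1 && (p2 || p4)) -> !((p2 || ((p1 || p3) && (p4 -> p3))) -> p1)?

Initial set: {((p1 && (p2 || p4)) -> !((p2 || ((p1 || p3) && (p4 -> p3))) -> p1))}.
((p1 && (p2 || p4)) -> !((p2 || ((p1 || p3) && (p4 -> p3))) -> p1)): β-rule — branch into !(p1 && (p2 || p4))  //  !((p2 || ((p1 || p3) && (p4 -> p3))) -> p1).
  branch 1 (add !(p1 && (p2 || p4))):
    !(p1 && (p2 || p4)): β-rule — branch into !p1  //  !(p2 || p4).
      branch 1.1 (add !p1):
        ○ open, literals {p1=false}.
      branch 1.2 (add !(p2 || p4)):
        !(p2 || p4): α-rule — add !p2, !p4.
        ○ open, literals {p2=false, p4=false}.
  branch 2 (add !((p2 || ((p1 || p3) && (p4 -> p3))) -> p1)):
    !((p2 || ((p1 || p3) && (p4 -> p3))) -> p1): α-rule — add (p2 || ((p1 || p3) && (p4 -> p3))), !p1.
    (p2 || ((p1 || p3) && (p4 -> p3))): β-rule — branch into p2  //  ((p1 || p3) && (p4 -> p3)).
      branch 2.1 (add p2):
        ○ open, literals {p1=false, p2=true}.
      branch 2.2 (add ((p1 || p3) && (p4 -> p3))):
        ((p1 || p3) && (p4 -> p3)): α-rule — add (p1 || p3), (p4 -> p3).
        (p1 || p3): β-rule — branch into p1  //  p3.
          branch 2.2.1 (add p1):
            × closes — contains both p1 and !p1.
          branch 2.2.2 (add p3):
            (p4 -> p3): β-rule — branch into !p4  //  p3.
              branch 2.2.2.1 (add !p4):
                ○ open, literals {p1=false, p3=true, p4=false}.
              branch 2.2.2.2 (add p3):
                ○ open, literals {p1=false, p3=true}.
1 branch closed, 5 open.
Each open branch fixes some atoms; the unmentioned ones are free. Counting distinct full assignments: branch {p1=false} (p4, p2, p3) contributes 8 new; branch {p2=false, p4=false} (p1, p3) contributes 2 new; branch {p1=false, p2=true} (p4, p3) contributes 0 new; branch {p1=false, p3=true, p4=false} (p2) contributes 0 new; branch {p1=false, p3=true} (p4, p2) contributes 0 new. Total: 10.

10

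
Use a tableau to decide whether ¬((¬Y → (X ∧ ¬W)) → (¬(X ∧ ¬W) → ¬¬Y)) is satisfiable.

Unsatisfiable

Initial set: {¬((¬Y → (X ∧ ¬W)) → (¬(X ∧ ¬W) → ¬¬Y))}.
¬((¬Y → (X ∧ ¬W)) → (¬(X ∧ ¬W) → ¬¬Y)): α-rule — add (¬Y → (X ∧ ¬W)), ¬(¬(X ∧ ¬W) → ¬¬Y).
¬(¬(X ∧ ¬W) → ¬¬Y): α-rule — add ¬(X ∧ ¬W), ¬¬¬Y.
¬¬¬Y: drop double negation, giving ¬Y.
(¬Y → (X ∧ ¬W)): β-rule — branch into ¬¬Y  //  (X ∧ ¬W).
  branch 1 (add ¬¬Y):
    × closes — contains both Y and ¬Y.
  branch 2 (add (X ∧ ¬W)):
    (X ∧ ¬W): α-rule — add X, ¬W.
    ¬(X ∧ ¬W): β-rule — branch into ¬X  //  ¬¬W.
      branch 2.1 (add ¬X):
        × closes — contains both X and ¬X.
      branch 2.2 (add ¬¬W):
        × closes — contains both W and ¬W.
All 3 branches close.
Every branch closed; the formula is unsatisfiable.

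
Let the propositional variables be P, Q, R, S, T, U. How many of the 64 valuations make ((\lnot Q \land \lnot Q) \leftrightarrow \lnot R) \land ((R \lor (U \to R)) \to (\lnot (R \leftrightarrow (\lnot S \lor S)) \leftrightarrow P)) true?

20

Initial set: {(((\lnot Q \land \lnot Q) \leftrightarrow \lnot R) \land ((R \lor (U \to R)) \to (\lnot (R \leftrightarrow (\lnot S \lor S)) \leftrightarrow P)))}.
(((\lnot Q \land \lnot Q) \leftrightarrow \lnot R) \land ((R \lor (U \to R)) \to (\lnot (R \leftrightarrow (\lnot S \lor S)) \leftrightarrow P))): α-rule — add ((\lnot Q \land \lnot Q) \leftrightarrow \lnot R), ((R \lor (U \to R)) \to (\lnot (R \leftrightarrow (\lnot S \lor S)) \leftrightarrow P)).
((\lnot Q \land \lnot Q) \leftrightarrow \lnot R): β-rule — branch into (\lnot Q \land \lnot Q), \lnot R  //  \lnot (\lnot Q \land \lnot Q), \lnot \lnot R.
  branch 1 (add (\lnot Q \land \lnot Q), \lnot R):
    (\lnot Q \land \lnot Q): α-rule — add \lnot Q, \lnot Q.
    ((R \lor (U \to R)) \to (\lnot (R \leftrightarrow (\lnot S \lor S)) \leftrightarrow P)): β-rule — branch into \lnot (R \lor (U \to R))  //  (\lnot (R \leftrightarrow (\lnot S \lor S)) \leftrightarrow P).
      branch 1.1 (add \lnot (R \lor (U \to R))):
        \lnot (R \lor (U \to R)): α-rule — add \lnot R, \lnot (U \to R).
        \lnot (U \to R): α-rule — add U, \lnot R.
        ○ open, literals {Q=F, R=F, U=T}.
      branch 1.2 (add (\lnot (R \leftrightarrow (\lnot S \lor S)) \leftrightarrow P)):
        (\lnot (R \leftrightarrow (\lnot S \lor S)) \leftrightarrow P): β-rule — branch into \lnot (R \leftrightarrow (\lnot S \lor S)), P  //  \lnot \lnot (R \leftrightarrow (\lnot S \lor S)), \lnot P.
          branch 1.2.1 (add \lnot (R \leftrightarrow (\lnot S \lor S)), P):
            \lnot (R \leftrightarrow (\lnot S \lor S)): β-rule — branch into R, \lnot (\lnot S \lor S)  //  \lnot R, (\lnot S \lor S).
              branch 1.2.1.1 (add R, \lnot (\lnot S \lor S)):
                × closes — contains both R and \lnot R.
              branch 1.2.1.2 (add \lnot R, (\lnot S \lor S)):
                (\lnot S \lor S): β-rule — branch into \lnot S  //  S.
                  branch 1.2.1.2.1 (add \lnot S):
                    ○ open, literals {P=T, Q=F, R=F, S=F}.
                  branch 1.2.1.2.2 (add S):
                    ○ open, literals {P=T, Q=F, R=F, S=T}.
          branch 1.2.2 (add \lnot \lnot (R \leftrightarrow (\lnot S \lor S)), \lnot P):
            \lnot \lnot (R \leftrightarrow (\lnot S \lor S)): β-rule — branch into R, (\lnot S \lor S)  //  \lnot R, \lnot (\lnot S \lor S).
              branch 1.2.2.1 (add R, (\lnot S \lor S)):
                × closes — contains both R and \lnot R.
              branch 1.2.2.2 (add \lnot R, \lnot (\lnot S \lor S)):
                \lnot (\lnot S \lor S): α-rule — add \lnot \lnot S, \lnot S.
                × closes — contains both S and \lnot S.
  branch 2 (add \lnot (\lnot Q \land \lnot Q), \lnot \lnot R):
    ((R \lor (U \to R)) \to (\lnot (R \leftrightarrow (\lnot S \lor S)) \leftrightarrow P)): β-rule — branch into \lnot (R \lor (U \to R))  //  (\lnot (R \leftrightarrow (\lnot S \lor S)) \leftrightarrow P).
      branch 2.1 (add \lnot (R \lor (U \to R))):
        \lnot (R \lor (U \to R)): α-rule — add \lnot R, \lnot (U \to R).
        × closes — contains both R and \lnot R.
      branch 2.2 (add (\lnot (R \leftrightarrow (\lnot S \lor S)) \leftrightarrow P)):
        \lnot (\lnot Q \land \lnot Q): β-rule — branch into \lnot \lnot Q  //  \lnot \lnot Q.
          branch 2.2.1 (add \lnot \lnot Q):
            (\lnot (R \leftrightarrow (\lnot S \lor S)) \leftrightarrow P): β-rule — branch into \lnot (R \leftrightarrow (\lnot S \lor S)), P  //  \lnot \lnot (R \leftrightarrow (\lnot S \lor S)), \lnot P.
              branch 2.2.1.1 (add \lnot (R \leftrightarrow (\lnot S \lor S)), P):
                \lnot (R \leftrightarrow (\lnot S \lor S)): β-rule — branch into R, \lnot (\lnot S \lor S)  //  \lnot R, (\lnot S \lor S).
                  branch 2.2.1.1.1 (add R, \lnot (\lnot S \lor S)):
                    \lnot (\lnot S \lor S): α-rule — add \lnot \lnot S, \lnot S.
                    × closes — contains both S and \lnot S.
                  branch 2.2.1.1.2 (add \lnot R, (\lnot S \lor S)):
                    × closes — contains both R and \lnot R.
              branch 2.2.1.2 (add \lnot \lnot (R \leftrightarrow (\lnot S \lor S)), \lnot P):
                \lnot \lnot (R \leftrightarrow (\lnot S \lor S)): β-rule — branch into R, (\lnot S \lor S)  //  \lnot R, \lnot (\lnot S \lor S).
                  branch 2.2.1.2.1 (add R, (\lnot S \lor S)):
                    (\lnot S \lor S): β-rule — branch into \lnot S  //  S.
                      branch 2.2.1.2.1.1 (add \lnot S):
                        ○ open, literals {P=F, Q=T, R=T, S=F}.
                      branch 2.2.1.2.1.2 (add S):
                        ○ open, literals {P=F, Q=T, R=T, S=T}.
                  branch 2.2.1.2.2 (add \lnot R, \lnot (\lnot S \lor S)):
                    × closes — contains both R and \lnot R.
          branch 2.2.2 (add \lnot \lnot Q):
            (\lnot (R \leftrightarrow (\lnot S \lor S)) \leftrightarrow P): β-rule — branch into \lnot (R \leftrightarrow (\lnot S \lor S)), P  //  \lnot \lnot (R \leftrightarrow (\lnot S \lor S)), \lnot P.
              branch 2.2.2.1 (add \lnot (R \leftrightarrow (\lnot S \lor S)), P):
                \lnot (R \leftrightarrow (\lnot S \lor S)): β-rule — branch into R, \lnot (\lnot S \lor S)  //  \lnot R, (\lnot S \lor S).
                  branch 2.2.2.1.1 (add R, \lnot (\lnot S \lor S)):
                    \lnot (\lnot S \lor S): α-rule — add \lnot \lnot S, \lnot S.
                    × closes — contains both S and \lnot S.
                  branch 2.2.2.1.2 (add \lnot R, (\lnot S \lor S)):
                    × closes — contains both R and \lnot R.
              branch 2.2.2.2 (add \lnot \lnot (R \leftrightarrow (\lnot S \lor S)), \lnot P):
                \lnot \lnot (R \leftrightarrow (\lnot S \lor S)): β-rule — branch into R, (\lnot S \lor S)  //  \lnot R, \lnot (\lnot S \lor S).
                  branch 2.2.2.2.1 (add R, (\lnot S \lor S)):
                    (\lnot S \lor S): β-rule — branch into \lnot S  //  S.
                      branch 2.2.2.2.1.1 (add \lnot S):
                        ○ open, literals {P=F, Q=T, R=T, S=F}.
                      branch 2.2.2.2.1.2 (add S):
                        ○ open, literals {P=F, Q=T, R=T, S=T}.
                  branch 2.2.2.2.2 (add \lnot R, \lnot (\lnot S \lor S)):
                    × closes — contains both R and \lnot R.
10 branches closed, 7 open.
Each open branch fixes some atoms; the unmentioned ones are free. Counting distinct full assignments: branch {Q=F, R=F, U=T} (P, S, T) contributes 8 new; branch {P=T, Q=F, R=F, S=F} (T, U) contributes 2 new; branch {P=T, Q=F, R=F, S=T} (T, U) contributes 2 new; branch {P=F, Q=T, R=T, S=F} (T, U) contributes 4 new; branch {P=F, Q=T, R=T, S=T} (T, U) contributes 4 new; branch {P=F, Q=T, R=T, S=F} (T, U) contributes 0 new; branch {P=F, Q=T, R=T, S=T} (T, U) contributes 0 new. Total: 20.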